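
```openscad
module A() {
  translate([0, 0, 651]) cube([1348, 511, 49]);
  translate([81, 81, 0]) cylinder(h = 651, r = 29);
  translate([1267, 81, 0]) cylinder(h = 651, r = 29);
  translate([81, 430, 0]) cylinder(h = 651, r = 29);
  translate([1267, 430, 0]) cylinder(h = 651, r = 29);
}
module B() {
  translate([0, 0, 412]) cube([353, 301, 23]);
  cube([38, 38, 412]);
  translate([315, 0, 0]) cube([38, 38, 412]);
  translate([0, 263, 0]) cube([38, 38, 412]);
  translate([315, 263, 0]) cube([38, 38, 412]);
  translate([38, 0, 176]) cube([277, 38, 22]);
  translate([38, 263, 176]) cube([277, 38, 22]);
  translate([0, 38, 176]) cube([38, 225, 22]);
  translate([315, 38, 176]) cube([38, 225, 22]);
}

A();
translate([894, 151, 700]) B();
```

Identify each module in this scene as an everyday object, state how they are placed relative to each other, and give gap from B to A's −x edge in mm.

A is a table. B is a stool. The stool is on top of the table. The gap from the stool to the table's −x edge is 894 mm.

The stool's min-x is at 894; the table's min-x is 0; gap = 894 mm.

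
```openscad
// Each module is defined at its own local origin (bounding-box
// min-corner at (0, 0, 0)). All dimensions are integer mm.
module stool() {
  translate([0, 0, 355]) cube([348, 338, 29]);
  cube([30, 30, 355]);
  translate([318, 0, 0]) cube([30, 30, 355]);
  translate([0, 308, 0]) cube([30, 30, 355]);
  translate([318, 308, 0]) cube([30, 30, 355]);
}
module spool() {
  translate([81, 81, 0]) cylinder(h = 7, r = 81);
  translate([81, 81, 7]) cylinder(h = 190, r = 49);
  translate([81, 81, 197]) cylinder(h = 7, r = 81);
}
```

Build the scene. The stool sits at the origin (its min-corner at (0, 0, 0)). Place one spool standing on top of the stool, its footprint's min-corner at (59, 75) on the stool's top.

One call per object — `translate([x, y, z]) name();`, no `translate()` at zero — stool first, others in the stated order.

stool();
translate([59, 75, 384]) spool();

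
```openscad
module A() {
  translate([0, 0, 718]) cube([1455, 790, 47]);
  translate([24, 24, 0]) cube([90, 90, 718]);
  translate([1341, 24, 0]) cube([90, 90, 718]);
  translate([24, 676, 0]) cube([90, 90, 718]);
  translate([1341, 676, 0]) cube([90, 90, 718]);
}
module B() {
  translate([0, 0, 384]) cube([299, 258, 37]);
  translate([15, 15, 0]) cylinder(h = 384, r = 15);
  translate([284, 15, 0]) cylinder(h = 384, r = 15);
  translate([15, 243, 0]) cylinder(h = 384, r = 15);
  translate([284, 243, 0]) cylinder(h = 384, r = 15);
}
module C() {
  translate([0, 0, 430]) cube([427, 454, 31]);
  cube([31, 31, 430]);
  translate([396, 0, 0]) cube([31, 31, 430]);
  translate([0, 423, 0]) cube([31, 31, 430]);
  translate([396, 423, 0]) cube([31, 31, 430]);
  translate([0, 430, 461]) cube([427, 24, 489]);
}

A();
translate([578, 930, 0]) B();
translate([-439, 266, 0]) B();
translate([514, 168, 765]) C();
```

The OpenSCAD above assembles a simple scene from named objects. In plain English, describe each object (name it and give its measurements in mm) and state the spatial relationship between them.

A is a table with a 1455×790 mm rectangular top, 47 mm thick, top surface at z = 765 mm, supported by four 90×90 mm square legs, each inset 24 mm from the nearest pair of top edges, running from the floor.

B is a four-legged stool. The seat is a 299×258×37 mm slab whose top surface is at z = 421 mm; four round legs, each 30 mm in diameter, run from the floor (z = 0) to the underside of the seat, each leg's axis is inset half a diameter from the nearest pair of seat edges (so the leg's bounding box is flush with the corner).

C is a chair. The seat is a 427×454×31 mm slab with its top at z = 461 mm, on four 31×31 mm corner legs (flush with the seat edges, standing on z = 0). A flat backrest 24 mm thick, 489 mm tall, spans the full seat width and rises from the seat top along its +y edge, rear face flush with the rear of the seat.

Two stools sit around the table at the +y, −x sides. The chair is on top of the table, centred.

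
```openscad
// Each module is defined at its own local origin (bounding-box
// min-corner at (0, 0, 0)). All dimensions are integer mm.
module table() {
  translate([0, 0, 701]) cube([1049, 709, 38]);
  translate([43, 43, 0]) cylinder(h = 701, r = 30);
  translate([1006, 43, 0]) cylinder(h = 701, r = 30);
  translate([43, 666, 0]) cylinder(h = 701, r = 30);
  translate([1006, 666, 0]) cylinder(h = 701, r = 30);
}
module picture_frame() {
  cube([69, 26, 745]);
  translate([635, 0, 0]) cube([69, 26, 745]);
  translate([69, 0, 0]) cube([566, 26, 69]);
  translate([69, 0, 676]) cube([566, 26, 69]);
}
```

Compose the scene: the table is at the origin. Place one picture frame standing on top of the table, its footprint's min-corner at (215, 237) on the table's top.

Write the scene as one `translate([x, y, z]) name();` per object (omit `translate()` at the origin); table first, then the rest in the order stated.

table();
translate([215, 237, 739]) picture_frame();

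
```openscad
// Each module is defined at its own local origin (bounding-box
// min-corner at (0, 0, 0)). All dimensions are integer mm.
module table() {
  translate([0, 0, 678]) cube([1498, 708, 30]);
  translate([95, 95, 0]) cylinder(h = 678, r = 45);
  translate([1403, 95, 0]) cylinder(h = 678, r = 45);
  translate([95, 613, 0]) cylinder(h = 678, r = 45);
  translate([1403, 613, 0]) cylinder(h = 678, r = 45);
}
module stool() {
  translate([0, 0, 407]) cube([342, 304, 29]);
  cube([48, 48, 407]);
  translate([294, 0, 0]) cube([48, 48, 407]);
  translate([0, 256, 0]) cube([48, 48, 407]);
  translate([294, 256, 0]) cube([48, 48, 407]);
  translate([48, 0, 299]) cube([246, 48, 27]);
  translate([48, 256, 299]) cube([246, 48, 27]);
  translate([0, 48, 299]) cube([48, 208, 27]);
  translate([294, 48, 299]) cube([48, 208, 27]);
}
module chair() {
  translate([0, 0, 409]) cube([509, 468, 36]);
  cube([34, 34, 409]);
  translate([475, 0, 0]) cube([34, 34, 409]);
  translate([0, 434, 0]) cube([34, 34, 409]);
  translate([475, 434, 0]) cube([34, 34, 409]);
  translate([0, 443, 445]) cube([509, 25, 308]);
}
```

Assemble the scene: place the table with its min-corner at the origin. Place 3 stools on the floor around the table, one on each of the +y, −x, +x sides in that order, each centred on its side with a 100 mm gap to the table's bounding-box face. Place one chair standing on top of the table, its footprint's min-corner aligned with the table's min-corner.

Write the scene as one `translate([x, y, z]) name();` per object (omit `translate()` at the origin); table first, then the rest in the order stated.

table();
translate([578, 808, 0]) stool();
translate([-442, 202, 0]) stool();
translate([1598, 202, 0]) stool();
translate([0, 0, 708]) chair();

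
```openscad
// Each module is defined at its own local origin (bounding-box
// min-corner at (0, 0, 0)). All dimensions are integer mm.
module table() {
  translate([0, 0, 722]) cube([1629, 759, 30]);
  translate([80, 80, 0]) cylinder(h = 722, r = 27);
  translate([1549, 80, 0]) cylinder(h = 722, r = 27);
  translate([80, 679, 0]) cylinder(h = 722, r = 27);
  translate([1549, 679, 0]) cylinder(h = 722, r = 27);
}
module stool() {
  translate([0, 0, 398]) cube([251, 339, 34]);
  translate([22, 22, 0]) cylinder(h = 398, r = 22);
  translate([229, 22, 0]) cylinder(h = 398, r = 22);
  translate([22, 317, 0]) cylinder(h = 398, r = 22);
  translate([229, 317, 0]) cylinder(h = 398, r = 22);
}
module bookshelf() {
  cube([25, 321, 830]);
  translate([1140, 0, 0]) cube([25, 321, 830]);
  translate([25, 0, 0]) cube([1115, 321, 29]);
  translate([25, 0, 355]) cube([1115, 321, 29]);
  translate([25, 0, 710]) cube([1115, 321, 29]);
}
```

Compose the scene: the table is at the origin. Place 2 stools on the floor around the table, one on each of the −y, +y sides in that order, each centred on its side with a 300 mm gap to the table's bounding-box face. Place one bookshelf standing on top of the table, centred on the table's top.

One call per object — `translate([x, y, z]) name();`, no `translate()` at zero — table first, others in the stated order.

table();
translate([689, -639, 0]) stool();
translate([689, 1059, 0]) stool();
translate([232, 219, 752]) bookshelf();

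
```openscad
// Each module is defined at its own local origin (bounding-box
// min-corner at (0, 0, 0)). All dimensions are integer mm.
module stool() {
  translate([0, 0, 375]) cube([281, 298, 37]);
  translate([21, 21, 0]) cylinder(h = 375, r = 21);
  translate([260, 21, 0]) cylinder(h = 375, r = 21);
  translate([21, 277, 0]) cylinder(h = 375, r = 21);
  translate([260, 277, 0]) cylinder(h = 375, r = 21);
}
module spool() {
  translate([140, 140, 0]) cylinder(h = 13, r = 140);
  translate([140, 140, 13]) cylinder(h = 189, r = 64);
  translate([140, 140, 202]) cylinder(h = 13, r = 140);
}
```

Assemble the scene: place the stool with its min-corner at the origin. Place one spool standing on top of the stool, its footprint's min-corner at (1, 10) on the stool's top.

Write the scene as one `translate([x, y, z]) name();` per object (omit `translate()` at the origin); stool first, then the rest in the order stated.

stool();
translate([1, 10, 412]) spool();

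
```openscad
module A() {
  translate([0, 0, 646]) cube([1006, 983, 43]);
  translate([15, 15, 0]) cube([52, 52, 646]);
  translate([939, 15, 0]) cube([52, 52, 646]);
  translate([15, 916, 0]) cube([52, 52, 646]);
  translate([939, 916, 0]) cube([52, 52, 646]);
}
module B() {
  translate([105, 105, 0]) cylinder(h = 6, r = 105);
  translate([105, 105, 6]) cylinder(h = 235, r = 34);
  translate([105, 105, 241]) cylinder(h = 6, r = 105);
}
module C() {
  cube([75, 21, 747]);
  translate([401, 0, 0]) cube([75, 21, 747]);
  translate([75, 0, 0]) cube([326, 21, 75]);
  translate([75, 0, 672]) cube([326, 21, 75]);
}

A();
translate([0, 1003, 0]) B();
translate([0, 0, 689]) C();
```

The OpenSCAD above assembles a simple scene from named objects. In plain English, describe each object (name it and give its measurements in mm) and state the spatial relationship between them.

A is a table: top 1006 mm (x) × 983 mm (y), 43 mm thick, upper face at z = 689 mm, on four 52×52 mm square legs, each inset 15 mm from the nearest pair of top edges, running from z = 0 to the bottom of the top.

B is a spool: two coaxial disc flanges of radius 105 mm and thickness 6 mm, joined by a core cylinder of radius 34 mm and height 235 mm. The lower flange rests on z = 0 and the three cylinders share a vertical axis.

C is a picture frame with a 326×597 mm rectangular opening (x by z) and a uniform 75 mm border on every side. Frame depth is 21 mm along y. It is built from two vertical stiles running the full outside height and two horizontal rails spanning the gap between the stiles.

The spool is on the floor beside the table on its +y side. The picture frame is on top of the table.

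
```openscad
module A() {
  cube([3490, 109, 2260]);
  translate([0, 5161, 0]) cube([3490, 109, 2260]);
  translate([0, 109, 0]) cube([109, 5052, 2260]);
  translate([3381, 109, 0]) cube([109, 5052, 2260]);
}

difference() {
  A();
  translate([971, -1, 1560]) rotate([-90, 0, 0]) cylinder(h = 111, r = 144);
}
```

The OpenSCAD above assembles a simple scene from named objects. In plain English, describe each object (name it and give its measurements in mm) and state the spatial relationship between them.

A is the wall frame of a small rectangular building: four walls, each 2260 mm tall and 109 mm thick, enclosing a footprint 3490 mm (x) by 5270 mm (y) outside-to-outside, with no floor or roof. The front and back walls (the −y and +y sides) span the full width; the two side walls fit between them.

The house frame has a circular hole of radius 144 mm through its front wall, centred at (x = 971, z = 1560).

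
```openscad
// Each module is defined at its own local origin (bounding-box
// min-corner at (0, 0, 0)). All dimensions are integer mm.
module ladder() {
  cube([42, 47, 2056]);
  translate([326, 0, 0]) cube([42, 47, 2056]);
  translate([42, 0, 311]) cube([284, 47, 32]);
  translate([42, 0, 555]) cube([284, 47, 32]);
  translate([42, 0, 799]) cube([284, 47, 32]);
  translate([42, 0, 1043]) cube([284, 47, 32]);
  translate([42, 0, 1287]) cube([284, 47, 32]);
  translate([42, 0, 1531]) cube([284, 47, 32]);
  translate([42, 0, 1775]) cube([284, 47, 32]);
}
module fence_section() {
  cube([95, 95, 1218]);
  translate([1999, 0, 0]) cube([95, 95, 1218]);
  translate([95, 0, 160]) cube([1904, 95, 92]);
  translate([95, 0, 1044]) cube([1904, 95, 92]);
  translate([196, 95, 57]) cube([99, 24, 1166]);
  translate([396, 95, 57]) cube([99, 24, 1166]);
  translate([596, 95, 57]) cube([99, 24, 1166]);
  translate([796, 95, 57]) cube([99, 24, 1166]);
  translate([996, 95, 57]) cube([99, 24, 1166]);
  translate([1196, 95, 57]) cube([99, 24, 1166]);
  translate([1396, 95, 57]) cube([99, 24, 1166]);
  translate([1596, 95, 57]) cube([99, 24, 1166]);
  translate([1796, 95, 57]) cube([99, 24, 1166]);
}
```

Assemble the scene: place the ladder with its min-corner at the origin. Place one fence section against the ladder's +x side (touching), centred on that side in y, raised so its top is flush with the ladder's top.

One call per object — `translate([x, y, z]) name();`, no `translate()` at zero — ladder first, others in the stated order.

ladder();
translate([368, -36, 833]) fence_section();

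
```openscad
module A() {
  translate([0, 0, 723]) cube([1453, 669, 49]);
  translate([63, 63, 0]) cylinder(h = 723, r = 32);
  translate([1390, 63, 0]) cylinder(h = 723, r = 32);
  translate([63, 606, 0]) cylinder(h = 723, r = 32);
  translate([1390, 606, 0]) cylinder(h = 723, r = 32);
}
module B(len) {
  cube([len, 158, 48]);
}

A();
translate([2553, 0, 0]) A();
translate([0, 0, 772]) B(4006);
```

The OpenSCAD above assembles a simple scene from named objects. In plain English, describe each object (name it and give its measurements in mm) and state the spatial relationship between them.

A is a rectangular dining table. The top is 1453×669×49 mm with its upper surface at z = 772 mm. It stands on four round legs of 64 mm diameter, each leg's bounding box inset 31 mm from the nearest pair of top edges, running from the floor to the underside of the top.

B is a rectangular beam 4006 mm long (x), 158 mm deep (y), 48 mm thick (z).

The beam spans the tops of two tables placed 1100 mm apart, resting at z = 772 mm.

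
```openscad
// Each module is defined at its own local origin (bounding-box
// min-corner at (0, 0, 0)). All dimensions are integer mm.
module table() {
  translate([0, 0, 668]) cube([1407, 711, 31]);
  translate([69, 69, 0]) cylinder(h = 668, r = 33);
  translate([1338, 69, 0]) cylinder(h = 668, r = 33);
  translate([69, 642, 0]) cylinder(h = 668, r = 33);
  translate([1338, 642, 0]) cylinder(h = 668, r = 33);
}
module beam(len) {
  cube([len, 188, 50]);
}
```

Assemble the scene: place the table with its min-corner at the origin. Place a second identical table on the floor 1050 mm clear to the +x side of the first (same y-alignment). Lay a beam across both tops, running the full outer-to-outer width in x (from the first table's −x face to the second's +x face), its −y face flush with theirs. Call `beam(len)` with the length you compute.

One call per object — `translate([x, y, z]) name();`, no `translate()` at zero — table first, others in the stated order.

table();
translate([2457, 0, 0]) table();
translate([0, 0, 699]) beam(3864);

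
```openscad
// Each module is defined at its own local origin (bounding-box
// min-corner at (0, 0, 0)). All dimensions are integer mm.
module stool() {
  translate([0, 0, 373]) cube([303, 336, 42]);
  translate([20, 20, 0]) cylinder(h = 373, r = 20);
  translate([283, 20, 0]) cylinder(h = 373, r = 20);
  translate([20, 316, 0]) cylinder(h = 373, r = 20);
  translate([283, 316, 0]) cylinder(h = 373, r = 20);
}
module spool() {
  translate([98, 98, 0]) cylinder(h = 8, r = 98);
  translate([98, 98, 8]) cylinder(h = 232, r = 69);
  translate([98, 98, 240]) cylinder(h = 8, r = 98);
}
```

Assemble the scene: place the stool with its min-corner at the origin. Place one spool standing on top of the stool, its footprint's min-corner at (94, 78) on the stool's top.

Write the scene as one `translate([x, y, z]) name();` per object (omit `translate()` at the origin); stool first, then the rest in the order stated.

stool();
translate([94, 78, 415]) spool();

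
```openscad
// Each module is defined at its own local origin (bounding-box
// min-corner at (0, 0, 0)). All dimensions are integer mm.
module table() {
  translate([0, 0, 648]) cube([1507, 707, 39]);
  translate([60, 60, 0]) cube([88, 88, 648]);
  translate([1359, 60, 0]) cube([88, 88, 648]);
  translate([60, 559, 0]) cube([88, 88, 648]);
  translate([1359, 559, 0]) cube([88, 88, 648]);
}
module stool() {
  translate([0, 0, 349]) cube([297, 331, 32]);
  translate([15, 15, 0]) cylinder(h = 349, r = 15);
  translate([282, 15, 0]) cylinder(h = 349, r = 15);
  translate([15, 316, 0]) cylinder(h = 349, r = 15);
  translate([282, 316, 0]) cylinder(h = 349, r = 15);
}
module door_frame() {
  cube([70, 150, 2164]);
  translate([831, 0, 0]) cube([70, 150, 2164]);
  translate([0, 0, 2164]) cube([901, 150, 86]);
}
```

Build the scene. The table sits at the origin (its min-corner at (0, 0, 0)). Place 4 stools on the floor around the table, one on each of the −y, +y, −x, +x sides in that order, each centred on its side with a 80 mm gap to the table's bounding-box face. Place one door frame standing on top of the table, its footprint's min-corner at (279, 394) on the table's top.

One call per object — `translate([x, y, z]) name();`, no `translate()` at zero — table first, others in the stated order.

table();
translate([605, -411, 0]) stool();
translate([605, 787, 0]) stool();
translate([-377, 188, 0]) stool();
translate([1587, 188, 0]) stool();
translate([279, 394, 687]) door_frame();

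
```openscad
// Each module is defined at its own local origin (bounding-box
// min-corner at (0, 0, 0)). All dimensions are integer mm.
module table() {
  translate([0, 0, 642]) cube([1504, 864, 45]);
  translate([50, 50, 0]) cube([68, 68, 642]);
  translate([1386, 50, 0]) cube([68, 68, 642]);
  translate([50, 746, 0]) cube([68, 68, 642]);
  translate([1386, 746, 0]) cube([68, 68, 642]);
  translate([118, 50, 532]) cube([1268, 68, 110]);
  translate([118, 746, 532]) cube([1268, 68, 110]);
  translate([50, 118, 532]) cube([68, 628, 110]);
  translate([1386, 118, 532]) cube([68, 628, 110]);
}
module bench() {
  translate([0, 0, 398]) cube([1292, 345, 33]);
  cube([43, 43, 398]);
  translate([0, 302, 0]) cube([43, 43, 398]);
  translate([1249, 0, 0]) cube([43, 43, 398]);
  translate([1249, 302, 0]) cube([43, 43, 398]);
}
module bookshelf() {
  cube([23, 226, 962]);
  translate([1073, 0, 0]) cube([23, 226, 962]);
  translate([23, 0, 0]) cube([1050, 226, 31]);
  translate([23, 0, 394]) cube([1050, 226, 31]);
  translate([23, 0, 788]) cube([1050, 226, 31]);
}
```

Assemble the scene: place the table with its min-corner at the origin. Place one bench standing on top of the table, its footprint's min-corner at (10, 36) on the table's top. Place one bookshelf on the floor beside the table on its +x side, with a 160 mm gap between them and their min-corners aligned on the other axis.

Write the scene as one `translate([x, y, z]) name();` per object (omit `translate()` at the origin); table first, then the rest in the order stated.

table();
translate([10, 36, 687]) bench();
translate([1664, 0, 0]) bookshelf();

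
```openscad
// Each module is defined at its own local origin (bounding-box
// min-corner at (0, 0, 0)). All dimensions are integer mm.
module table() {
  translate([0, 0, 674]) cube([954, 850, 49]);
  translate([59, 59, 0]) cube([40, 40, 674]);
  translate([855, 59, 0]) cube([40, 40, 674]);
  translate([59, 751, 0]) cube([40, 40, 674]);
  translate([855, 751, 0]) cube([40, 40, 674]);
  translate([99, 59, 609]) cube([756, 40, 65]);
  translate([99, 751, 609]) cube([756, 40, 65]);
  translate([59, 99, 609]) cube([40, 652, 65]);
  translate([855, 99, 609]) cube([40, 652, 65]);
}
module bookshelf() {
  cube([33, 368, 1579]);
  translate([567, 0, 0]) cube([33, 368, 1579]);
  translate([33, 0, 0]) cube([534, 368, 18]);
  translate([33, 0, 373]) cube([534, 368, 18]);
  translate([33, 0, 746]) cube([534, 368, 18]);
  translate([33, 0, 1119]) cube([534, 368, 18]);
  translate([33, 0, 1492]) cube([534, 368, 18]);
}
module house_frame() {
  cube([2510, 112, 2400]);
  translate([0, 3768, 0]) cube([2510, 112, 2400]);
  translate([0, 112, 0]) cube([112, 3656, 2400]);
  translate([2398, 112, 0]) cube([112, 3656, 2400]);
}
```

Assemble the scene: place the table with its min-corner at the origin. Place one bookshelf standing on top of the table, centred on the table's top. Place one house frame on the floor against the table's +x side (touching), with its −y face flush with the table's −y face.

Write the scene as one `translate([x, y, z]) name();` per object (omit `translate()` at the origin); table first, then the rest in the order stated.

table();
translate([177, 241, 723]) bookshelf();
translate([954, 0, 0]) house_frame();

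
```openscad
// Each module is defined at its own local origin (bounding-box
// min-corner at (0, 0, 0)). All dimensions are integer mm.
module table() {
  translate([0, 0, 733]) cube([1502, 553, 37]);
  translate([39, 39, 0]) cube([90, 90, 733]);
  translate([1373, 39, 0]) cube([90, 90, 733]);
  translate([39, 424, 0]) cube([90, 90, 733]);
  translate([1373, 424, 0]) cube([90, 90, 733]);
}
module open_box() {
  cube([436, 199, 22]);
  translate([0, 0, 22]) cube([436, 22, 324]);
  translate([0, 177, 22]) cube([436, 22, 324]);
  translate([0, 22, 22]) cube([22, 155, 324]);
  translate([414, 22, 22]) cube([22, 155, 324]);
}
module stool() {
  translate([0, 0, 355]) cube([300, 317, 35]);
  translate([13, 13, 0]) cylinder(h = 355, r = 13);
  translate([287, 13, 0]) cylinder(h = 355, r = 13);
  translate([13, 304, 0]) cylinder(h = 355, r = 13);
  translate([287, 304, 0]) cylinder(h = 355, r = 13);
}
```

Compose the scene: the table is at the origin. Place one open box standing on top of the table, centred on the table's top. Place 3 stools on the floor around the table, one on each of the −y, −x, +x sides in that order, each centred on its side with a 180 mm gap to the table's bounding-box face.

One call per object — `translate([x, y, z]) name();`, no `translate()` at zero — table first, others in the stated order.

table();
translate([533, 177, 770]) open_box();
translate([601, -497, 0]) stool();
translate([-480, 118, 0]) stool();
translate([1682, 118, 0]) stool();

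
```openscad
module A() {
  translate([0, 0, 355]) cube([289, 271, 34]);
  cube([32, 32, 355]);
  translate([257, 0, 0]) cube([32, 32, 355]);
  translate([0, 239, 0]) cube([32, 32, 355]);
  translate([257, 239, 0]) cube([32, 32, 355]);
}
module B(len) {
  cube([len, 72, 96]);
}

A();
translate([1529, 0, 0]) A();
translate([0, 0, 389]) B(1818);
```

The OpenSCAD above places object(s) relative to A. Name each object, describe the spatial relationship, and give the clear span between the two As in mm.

A is a stool. B is a beam. A beam spans the tops of two stools. The clear span between the two stools is 1240 mm.

Second stool starts at x = 1529; first ends at x = 289; clear span = 1529 − 289 = 1240 mm.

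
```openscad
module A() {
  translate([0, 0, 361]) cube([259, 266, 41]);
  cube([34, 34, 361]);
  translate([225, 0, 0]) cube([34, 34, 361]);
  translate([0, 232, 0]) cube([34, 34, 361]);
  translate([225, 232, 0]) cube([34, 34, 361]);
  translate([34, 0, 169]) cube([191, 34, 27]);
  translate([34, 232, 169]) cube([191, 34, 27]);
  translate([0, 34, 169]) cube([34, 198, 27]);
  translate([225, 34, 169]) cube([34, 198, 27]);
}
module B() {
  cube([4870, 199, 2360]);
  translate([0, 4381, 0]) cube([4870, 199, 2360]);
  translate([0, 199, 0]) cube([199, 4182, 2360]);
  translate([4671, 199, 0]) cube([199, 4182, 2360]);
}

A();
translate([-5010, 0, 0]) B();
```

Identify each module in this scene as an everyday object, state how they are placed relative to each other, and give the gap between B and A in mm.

The house frame's nearest face is 140 mm from the stool's −x face.

A is a stool. B is a house frame. The house frame is on the floor beside the stool on its −x side. The gap between the house frame and the stool is 140 mm.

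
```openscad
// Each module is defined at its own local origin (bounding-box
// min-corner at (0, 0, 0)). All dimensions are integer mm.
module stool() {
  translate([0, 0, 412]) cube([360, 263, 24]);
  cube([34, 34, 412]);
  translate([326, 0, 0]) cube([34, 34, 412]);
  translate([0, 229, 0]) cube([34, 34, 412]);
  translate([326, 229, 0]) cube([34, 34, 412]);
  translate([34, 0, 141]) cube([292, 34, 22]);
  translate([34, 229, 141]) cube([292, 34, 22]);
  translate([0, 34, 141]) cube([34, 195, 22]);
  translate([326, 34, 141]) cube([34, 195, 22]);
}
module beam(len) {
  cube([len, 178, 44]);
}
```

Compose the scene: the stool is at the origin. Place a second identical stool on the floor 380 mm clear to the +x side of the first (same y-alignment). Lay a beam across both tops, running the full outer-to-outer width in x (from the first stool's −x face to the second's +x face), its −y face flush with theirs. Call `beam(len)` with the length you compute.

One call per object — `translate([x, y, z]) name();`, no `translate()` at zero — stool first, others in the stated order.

stool();
translate([740, 0, 0]) stool();
translate([0, 0, 436]) beam(1100);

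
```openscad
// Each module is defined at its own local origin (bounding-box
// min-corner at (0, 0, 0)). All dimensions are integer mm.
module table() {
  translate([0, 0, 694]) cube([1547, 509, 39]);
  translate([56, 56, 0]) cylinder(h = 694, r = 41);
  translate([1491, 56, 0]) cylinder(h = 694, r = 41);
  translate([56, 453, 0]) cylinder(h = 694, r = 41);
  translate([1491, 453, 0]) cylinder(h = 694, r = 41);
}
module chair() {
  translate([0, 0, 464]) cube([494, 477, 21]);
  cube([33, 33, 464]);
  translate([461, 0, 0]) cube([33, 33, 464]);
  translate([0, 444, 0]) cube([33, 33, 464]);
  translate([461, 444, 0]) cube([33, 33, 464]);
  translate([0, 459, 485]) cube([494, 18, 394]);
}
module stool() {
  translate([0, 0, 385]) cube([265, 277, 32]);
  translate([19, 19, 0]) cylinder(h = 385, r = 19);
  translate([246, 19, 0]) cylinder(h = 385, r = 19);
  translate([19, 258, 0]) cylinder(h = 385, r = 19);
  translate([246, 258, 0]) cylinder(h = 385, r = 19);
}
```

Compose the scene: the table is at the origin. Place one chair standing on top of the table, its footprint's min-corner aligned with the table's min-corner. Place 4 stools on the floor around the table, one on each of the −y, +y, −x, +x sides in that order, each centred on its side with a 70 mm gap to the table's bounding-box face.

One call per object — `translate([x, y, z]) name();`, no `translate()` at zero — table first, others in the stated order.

table();
translate([0, 0, 733]) chair();
translate([641, -347, 0]) stool();
translate([641, 579, 0]) stool();
translate([-335, 116, 0]) stool();
translate([1617, 116, 0]) stool();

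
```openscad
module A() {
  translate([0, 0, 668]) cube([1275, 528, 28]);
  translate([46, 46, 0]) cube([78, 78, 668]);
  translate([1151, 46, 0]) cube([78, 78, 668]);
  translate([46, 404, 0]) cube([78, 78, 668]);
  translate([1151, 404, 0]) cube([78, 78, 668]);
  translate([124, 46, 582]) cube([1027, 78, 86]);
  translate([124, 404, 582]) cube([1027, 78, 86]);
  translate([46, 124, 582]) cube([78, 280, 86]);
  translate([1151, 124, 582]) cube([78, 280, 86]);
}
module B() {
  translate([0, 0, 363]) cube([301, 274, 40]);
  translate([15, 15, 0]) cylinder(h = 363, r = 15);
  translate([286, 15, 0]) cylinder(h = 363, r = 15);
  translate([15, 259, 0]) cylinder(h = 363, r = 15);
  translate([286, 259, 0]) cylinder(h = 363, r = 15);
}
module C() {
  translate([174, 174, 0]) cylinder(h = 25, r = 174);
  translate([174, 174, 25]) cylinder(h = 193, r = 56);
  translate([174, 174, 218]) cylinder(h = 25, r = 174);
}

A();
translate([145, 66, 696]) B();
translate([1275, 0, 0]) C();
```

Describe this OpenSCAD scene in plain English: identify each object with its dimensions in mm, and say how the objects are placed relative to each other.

A is a table with a 1275×528 mm rectangular top, 28 mm thick, top surface at z = 696 mm, supported by four 78×78 mm square legs, each inset 46 mm from the nearest pair of top edges, running from the floor. Four apron rails, 78 mm thick and 86 mm tall, run between adjacent legs with their top edges flush with the underside of the top and their outer faces flush with the legs' outer faces.

B is a simple wooden stool: a rectangular seat 301 mm (x) by 274 mm (y), 40 mm thick, top face at z = 403 mm, on four round legs, each 30 mm in diameter. The legs rest on z = 0, each leg's axis is inset half a diameter from the nearest pair of seat edges (so the leg's bounding box is flush with the corner).

C is a spool: two coaxial disc flanges of radius 174 mm and thickness 25 mm, joined by a core cylinder of radius 56 mm and height 193 mm. The lower flange rests on z = 0 and the three cylinders share a vertical axis.

The stool is on top of the table. The spool is against the table's +x side, with their −y faces flush.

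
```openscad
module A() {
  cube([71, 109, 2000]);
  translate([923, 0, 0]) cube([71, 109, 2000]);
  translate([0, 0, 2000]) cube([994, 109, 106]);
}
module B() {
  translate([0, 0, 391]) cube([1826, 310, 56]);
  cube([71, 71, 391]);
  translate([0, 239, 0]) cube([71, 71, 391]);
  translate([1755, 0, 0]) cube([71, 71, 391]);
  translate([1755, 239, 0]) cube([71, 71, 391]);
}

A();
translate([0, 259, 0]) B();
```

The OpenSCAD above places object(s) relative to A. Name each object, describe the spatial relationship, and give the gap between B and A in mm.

The bench's nearest face is 150 mm from the door frame's +y face.

A is a door frame. B is a bench. The bench is on the floor beside the door frame on its +y side. The gap between the bench and the door frame is 150 mm.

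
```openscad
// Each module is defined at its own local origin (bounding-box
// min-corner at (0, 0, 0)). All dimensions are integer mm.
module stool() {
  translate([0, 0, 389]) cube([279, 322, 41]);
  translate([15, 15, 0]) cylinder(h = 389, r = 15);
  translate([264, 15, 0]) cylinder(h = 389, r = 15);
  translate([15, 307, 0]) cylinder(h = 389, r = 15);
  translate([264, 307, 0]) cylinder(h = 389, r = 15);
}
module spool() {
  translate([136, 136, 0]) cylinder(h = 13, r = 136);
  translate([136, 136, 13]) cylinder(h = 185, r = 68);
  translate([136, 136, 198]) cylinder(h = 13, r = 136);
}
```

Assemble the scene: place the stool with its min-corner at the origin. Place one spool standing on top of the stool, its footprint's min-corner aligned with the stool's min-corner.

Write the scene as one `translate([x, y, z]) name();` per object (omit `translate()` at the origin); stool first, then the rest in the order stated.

stool();
translate([0, 0, 430]) spool();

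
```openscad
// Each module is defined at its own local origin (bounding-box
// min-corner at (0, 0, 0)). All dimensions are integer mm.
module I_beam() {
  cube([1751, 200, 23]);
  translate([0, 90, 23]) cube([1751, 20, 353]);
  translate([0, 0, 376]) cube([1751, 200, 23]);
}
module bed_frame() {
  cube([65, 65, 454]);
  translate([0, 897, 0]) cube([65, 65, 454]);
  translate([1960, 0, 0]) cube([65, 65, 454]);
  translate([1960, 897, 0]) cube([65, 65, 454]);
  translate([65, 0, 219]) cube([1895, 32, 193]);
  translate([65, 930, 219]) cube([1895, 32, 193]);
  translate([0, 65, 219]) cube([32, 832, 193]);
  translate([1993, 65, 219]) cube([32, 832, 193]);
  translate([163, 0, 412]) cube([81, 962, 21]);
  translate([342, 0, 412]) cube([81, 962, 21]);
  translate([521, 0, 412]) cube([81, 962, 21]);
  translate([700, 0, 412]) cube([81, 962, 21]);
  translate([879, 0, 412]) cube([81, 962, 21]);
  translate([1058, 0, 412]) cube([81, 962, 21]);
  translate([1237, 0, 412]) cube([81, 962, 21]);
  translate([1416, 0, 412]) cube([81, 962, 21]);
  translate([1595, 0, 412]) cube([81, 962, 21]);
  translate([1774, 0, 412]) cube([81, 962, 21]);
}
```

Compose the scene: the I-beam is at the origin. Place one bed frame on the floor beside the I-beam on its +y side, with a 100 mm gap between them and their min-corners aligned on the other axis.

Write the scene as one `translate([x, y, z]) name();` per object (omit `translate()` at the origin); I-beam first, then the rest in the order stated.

I_beam();
translate([0, 300, 0]) bed_frame();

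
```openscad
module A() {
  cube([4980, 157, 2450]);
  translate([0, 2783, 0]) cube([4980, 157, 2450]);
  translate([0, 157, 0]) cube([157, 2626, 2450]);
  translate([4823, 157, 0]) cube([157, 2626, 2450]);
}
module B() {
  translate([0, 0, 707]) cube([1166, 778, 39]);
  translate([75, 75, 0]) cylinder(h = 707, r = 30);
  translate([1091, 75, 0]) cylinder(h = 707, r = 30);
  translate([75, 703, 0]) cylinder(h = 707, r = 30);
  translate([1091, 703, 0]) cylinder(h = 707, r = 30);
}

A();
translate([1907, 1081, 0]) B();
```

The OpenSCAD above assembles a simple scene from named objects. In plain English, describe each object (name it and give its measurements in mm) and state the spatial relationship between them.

A is the wall frame of a small rectangular building: four walls, each 2450 mm tall and 157 mm thick, enclosing a footprint 4980 mm (x) by 2940 mm (y) outside-to-outside, with no floor or roof. The front and back walls (the −y and +y sides) span the full width; the two side walls fit between them.

B is a table with a 1166×778 mm rectangular top, 39 mm thick, top surface at z = 746 mm, supported by four round legs of 60 mm diameter, each leg's bounding box inset 45 mm from the nearest pair of top edges, running from the floor.

The table sits inside the house frame, centred.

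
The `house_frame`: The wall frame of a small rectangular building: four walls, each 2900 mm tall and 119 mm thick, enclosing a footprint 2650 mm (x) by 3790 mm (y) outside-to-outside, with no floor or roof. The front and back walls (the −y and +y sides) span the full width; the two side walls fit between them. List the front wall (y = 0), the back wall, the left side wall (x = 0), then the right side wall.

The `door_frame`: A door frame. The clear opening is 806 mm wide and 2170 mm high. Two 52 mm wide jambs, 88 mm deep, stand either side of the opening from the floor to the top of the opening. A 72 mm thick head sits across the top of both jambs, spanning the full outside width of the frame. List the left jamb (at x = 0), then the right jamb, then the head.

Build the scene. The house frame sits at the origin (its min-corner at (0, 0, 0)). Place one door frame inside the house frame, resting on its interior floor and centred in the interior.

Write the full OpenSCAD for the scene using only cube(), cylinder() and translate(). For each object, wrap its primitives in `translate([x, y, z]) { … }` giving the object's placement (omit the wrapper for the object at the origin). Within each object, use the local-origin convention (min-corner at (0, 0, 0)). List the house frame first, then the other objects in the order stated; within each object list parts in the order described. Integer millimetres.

cube([2650, 119, 2900]);
translate([0, 3671, 0]) cube([2650, 119, 2900]);
translate([0, 119, 0]) cube([119, 3552, 2900]);
translate([2531, 119, 0]) cube([119, 3552, 2900]);
translate([870, 1851, 0]) {
  cube([52, 88, 2170]);
  translate([858, 0, 0]) cube([52, 88, 2170]);
  translate([0, 0, 2170]) cube([910, 88, 72]);
}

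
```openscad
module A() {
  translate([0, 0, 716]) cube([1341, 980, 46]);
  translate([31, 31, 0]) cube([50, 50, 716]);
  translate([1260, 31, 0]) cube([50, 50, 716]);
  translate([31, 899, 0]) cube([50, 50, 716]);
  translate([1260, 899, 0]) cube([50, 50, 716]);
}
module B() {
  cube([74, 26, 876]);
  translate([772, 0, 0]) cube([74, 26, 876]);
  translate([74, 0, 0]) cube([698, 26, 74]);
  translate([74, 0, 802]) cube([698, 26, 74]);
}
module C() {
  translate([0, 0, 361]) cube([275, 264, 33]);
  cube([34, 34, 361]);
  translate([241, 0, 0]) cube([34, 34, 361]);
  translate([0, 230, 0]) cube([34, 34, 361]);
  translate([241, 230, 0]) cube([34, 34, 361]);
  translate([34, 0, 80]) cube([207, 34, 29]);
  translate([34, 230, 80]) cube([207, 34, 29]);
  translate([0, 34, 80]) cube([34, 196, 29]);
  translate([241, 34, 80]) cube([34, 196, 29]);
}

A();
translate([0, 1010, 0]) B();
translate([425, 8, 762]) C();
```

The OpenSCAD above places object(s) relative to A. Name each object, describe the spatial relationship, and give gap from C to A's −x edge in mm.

The stool's min-x is at 425; the table's min-x is 0; gap = 425 mm.

A is a table. B is a picture frame. C is a stool. The picture frame is on the floor beside the table on its +y side. The stool is on top of the table. The gap from the stool to the table's −x edge is 425 mm.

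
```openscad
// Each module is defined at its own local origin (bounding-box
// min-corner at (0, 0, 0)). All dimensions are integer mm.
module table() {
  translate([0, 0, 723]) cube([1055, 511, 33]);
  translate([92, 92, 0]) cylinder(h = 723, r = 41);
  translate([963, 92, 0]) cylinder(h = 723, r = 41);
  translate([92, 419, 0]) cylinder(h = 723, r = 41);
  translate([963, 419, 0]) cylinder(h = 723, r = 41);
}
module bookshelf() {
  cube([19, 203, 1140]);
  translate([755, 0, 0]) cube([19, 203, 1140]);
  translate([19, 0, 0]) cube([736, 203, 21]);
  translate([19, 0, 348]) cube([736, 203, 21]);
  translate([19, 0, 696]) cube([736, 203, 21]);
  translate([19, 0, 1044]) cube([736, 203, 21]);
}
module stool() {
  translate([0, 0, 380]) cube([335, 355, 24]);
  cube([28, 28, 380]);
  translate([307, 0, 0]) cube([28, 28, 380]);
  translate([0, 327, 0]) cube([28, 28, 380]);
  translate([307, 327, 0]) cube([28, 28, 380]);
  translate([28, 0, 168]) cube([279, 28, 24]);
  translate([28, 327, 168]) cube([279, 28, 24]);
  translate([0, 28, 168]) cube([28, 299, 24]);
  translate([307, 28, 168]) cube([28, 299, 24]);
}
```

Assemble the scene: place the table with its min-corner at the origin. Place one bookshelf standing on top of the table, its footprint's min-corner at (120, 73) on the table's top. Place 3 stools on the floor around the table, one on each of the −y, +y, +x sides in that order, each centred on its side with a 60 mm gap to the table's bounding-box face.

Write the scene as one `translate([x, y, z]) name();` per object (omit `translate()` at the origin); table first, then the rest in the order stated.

table();
translate([120, 73, 756]) bookshelf();
translate([360, -415, 0]) stool();
translate([360, 571, 0]) stool();
translate([1115, 78, 0]) stool();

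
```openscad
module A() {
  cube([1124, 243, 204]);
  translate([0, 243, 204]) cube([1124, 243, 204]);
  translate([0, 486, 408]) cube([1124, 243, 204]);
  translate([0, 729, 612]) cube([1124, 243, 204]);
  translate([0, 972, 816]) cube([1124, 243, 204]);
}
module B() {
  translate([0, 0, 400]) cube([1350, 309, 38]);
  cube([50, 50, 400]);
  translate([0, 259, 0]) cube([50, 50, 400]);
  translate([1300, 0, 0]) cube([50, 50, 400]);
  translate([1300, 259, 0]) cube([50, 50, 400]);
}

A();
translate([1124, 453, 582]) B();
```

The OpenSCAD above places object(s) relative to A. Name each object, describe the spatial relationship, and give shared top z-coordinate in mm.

Both tops at z = 1020 mm.

A is a staircase. B is a bench. The bench is beside the staircase with their tops flush at z = 1020. The shared top z-coordinate is 1020 mm.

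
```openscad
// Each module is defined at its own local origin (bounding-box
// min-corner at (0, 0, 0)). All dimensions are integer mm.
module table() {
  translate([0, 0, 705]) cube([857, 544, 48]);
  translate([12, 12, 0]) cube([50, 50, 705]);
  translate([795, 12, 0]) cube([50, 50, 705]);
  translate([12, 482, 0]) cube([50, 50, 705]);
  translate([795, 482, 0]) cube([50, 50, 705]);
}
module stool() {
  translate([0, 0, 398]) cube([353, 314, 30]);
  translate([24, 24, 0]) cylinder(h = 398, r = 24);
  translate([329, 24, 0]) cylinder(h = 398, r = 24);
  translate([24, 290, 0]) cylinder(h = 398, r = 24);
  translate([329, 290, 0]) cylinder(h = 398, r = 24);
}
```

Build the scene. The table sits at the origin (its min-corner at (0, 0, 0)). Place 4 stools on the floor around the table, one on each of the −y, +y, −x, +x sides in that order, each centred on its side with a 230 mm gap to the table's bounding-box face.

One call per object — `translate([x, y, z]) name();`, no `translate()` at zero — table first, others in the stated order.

table();
translate([252, -544, 0]) stool();
translate([252, 774, 0]) stool();
translate([-583, 115, 0]) stool();
translate([1087, 115, 0]) stool();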